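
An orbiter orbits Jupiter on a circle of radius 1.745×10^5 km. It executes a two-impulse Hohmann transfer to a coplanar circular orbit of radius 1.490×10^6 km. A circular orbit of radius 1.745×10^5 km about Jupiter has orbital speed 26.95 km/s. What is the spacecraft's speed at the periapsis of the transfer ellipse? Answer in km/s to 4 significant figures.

From the circular-orbit relation v² = μ/r at r = 1.745×10^5 km: μ = v²r = (26.95)² × 1.745×10^5 = 1.26740×10^8 km³/s².
Semi-major axis of the transfer orbit: a_t = (1.745×10^5 + 1.490×10^6)/2 = 8.3225×10^5 km.
At periapsis, r = 1.745×10^5 km.
Applying v² = μ(2/r − 1/a_t): v = 36.06 km/s.

v = 36.06 km/s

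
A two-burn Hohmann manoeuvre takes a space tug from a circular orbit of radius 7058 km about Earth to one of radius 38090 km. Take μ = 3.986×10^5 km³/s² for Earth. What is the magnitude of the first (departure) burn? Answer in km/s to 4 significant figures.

Transfer-ellipse semi-major axis a_t = (r₁ + r₂)/2 = (7058 + 38090)/2 = 22574 km.
On the circular orbit at r = 7058 km, v_c = √(μ/r) = 7.515 km/s.
Transfer-orbit speed at the same r (vis-viva, a = a_t): v_t = √[μ(2/r − 1/a_t)] = 9.762 km/s.
Δv₁ = |v_t − v_c| = |9.762 − 7.515| = 2.247 km/s.

Δv₁ = 2.247 km/s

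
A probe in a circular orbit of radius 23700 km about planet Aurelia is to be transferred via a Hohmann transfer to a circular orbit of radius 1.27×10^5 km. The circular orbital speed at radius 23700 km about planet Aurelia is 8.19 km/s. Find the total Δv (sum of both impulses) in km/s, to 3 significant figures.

From the circular-orbit relation v² = μ/r at r = 23700 km: μ = v²r = (8.19)² × 23700 = 1.58970×10^6 km³/s².
The Hohmann ellipse has a_t = (r₁ + r₂)/2 = 75350 km.
At r₁ the circular-orbit speed is v₁ = √(μ/r₁) = 8.190000 km/s.
On the transfer ellipse at r₁, vis-viva gives v_p = √[μ(2/r₁ − 1/a_t)] = 10.63271 km/s.
First burn Δv₁ = |v_p − v₁| = 2.44271 km/s.
Circular speed at r₂: v₂ = √(μ/r₂) = 3.53799 km/s.
Transfer-orbit speed at r₂: v_a = √[μ(2/r₂ − 1/a_t)] = 1.98422 km/s.
Second burn Δv₂ = |v₂ − v_a| = 1.55377 km/s.
Δv = Δv₁ + Δv₂ = 2.44271 + 1.55377 = 3.996 km/s.

Δv = 4.00 km/s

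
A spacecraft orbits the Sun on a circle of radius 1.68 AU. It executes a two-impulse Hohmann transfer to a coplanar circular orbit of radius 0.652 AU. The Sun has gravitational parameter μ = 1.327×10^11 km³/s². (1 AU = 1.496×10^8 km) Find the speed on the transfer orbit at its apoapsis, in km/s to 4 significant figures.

In km: r₁ = 1.68 × 1.496×10^8 = 2.51328×10^8 km; r₂ = 0.652 × 1.496×10^8 = 9.75392×10^7 km.
Transfer-ellipse semi-major axis a_t = (r₁ + r₂)/2 = (2.51328×10^8 + 9.75392×10^7)/2 = 1.744336×10^8 km.
At apoapsis, r = 2.51328×10^8 km.
From the vis-viva equation, v = √[μ(2/r − 1/a_t)] = 17.18 km/s.

v = 17.18 km/s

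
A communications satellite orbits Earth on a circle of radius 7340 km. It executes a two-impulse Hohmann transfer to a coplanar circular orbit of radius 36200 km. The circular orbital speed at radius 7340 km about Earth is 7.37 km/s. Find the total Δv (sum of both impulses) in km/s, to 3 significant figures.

Δv = 3.53 km/s

From the circular-orbit relation v² = μ/r at r = 7340 km: μ = v²r = (7.37)² × 7340 = 3.98686×10^5 km³/s².
The Hohmann ellipse has a_t = (r₁ + r₂)/2 = 21770 km.
At r₁ the circular-orbit speed is v₁ = √(μ/r₁) = 7.3700 km/s.
Transfer-orbit speed at r₁ (vis-viva): v_p = √[μ(2/r₁ − 1/a_t)] = 9.5037 km/s.
First burn Δv₁ = |v_p − v₁| = 2.1337 km/s.
At r₂, v₂ = √(μ/r₂) = 3.31865 km/s.
Transfer-orbit speed at r₂: v_a = √[μ(2/r₂ − 1/a_t)] = 1.92699 km/s.
Second burn Δv₂ = |v₂ − v_a| = 1.3917 km/s.
Δv = Δv₁ + Δv₂ = 2.1337 + 1.3917 = 3.525 km/s.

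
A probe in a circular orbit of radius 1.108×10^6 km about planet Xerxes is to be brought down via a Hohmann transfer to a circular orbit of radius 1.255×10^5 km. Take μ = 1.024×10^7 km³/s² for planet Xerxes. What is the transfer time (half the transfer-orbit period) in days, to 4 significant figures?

t = 5.504 days

Transfer-ellipse semi-major axis a_t = (r₁ + r₂)/2 = (1.108×10^6 + 1.255×10^5)/2 = 6.1675×10^5 km.
Half the transfer-orbit period gives t = π√(a_t³/μ) = 4.7551×10^5 s.
Converting: 4.7551×10^5 s ÷ 86400 s/day = 5.504 days.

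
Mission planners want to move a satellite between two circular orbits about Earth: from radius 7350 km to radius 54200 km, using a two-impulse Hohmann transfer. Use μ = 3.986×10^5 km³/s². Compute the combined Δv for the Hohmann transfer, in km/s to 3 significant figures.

Δv = 3.80 km/s

The Hohmann ellipse has a_t = (r₁ + r₂)/2 = 30775 km.
At r₁ the circular-orbit speed is v₁ = √(μ/r₁) = 7.36419 km/s.
On the transfer ellipse at r₁, v² = μ(2/r − 1/a) gives v_p = √[μ(2/r₁ − 1/a_t)] = 9.77295 km/s.
First burn Δv₁ = |v_p − v₁| = 2.4088 km/s.
At r₂, v₂ = √(μ/r₂) = 2.7119 km/s.
Transfer-orbit speed at r₂: v_a = √[μ(2/r₂ − 1/a_t)] = 1.3253 km/s.
Second burn Δv₂ = |v₂ − v_a| = 1.3866 km/s.
Δv = Δv₁ + Δv₂ = 2.4088 + 1.3866 = 3.795 km/s.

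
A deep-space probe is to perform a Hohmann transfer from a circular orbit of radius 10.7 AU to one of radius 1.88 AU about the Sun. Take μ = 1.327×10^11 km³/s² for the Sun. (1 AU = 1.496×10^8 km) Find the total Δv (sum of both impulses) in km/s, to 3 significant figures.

In km: r₁ = 10.7 × 1.496×10^8 = 1.60072×10^9 km; r₂ = 1.88 × 1.496×10^8 = 2.81248×10^8 km.
The Hohmann ellipse has a_t = (r₁ + r₂)/2 = 9.40984×10^8 km.
At r₁ the circular-orbit speed is v₁ = √(μ/r₁) = 9.105 km/s.
On the transfer ellipse at r₁, v² = μ(2/r − 1/a) gives v_a = √[μ(2/r₁ − 1/a_t)] = 4.978 km/s.
First burn Δv₁ = |v_a − v₁| = 4.127 km/s.
At r₂, v₂ = √(μ/r₂) = 21.722 km/s.
Transfer-orbit speed at r₂: v_p = √[μ(2/r₂ − 1/a_t)] = 28.331 km/s.
Second burn Δv₂ = |v₂ − v_p| = 6.609 km/s.
Δv = Δv₁ + Δv₂ = 4.127 + 6.609 = 10.74 km/s.

Δv = 10.7 km/s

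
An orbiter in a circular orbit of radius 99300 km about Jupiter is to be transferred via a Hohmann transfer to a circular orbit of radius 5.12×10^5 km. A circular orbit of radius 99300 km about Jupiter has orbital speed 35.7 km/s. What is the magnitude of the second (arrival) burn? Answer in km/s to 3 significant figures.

Δv₂ = 6.76 km/s

From the circular-orbit relation v² = μ/r at r = 99300 km: μ = v²r = (35.7)² × 99300 = 1.26557×10^8 km³/s².
The Hohmann ellipse has a_t = (r₁ + r₂)/2 = 3.0565×10^5 km.
Circular speed at r = 5.120×10^5 km: v_c = √(μ/r) = 15.722 km/s.
Vis-viva on the transfer ellipse at r = 5.120×10^5 km gives v_t = √[μ(2/r − 1/a_t)] = 8.9613 km/s.
Δv₂ = |v_t − v_c| = |8.9613 − 15.722| = 6.761 km/s.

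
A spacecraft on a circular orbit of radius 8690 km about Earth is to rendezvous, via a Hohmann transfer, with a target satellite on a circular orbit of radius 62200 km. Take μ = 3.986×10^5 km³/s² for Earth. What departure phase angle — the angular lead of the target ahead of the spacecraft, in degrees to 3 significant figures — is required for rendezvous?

The Hohmann ellipse has a_t = (r₁ + r₂)/2 = 35445 km.
The half-period of the transfer ellipse is t = π√(a_t³/μ) = 33205.8 s.
Target angular speed ω₂ = √(μ/r₂³) = 4.06989×10^-5 rad/s.
Angle swept by the target during transfer: ω₂·t = 1.3514 rad = 77.43°.
Arrival is 180° from departure on the ellipse, so φ = 180° − 77.43° = 103°.

φ = 103°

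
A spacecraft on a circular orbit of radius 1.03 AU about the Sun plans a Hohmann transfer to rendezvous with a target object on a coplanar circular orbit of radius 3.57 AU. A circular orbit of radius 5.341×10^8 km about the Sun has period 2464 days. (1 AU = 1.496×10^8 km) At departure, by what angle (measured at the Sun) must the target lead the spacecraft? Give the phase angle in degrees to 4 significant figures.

φ = 86.92°

From Kepler's third law T² = 4π²r³/μ at r = 5.341×10^8 km, T = 2464 days = 2464 × 86400 s = 2.128896×10^8 s: μ = 4π²r³/T² = 1.32715×10^11 km³/s².
In km: r₁ = 1.03 × 1.496×10^8 = 1.54088×10^8 km; r₂ = 3.57 × 1.496×10^8 = 5.34072×10^8 km.
The Hohmann ellipse has a_t = (r₁ + r₂)/2 = 3.4408×10^8 km.
The half-period of the transfer ellipse is t = π√(a_t³/μ) = 5.5040×10^7 s.
Target angular speed ω₂ = √(μ/r₂³) = 2.9516×10^-8 rad/s.
Angle swept by the target during transfer: ω₂·t = 1.6246 rad = 93.08°.
Arrival is 180° from departure on the ellipse, so φ = 180° − 93.08° = 86.92°.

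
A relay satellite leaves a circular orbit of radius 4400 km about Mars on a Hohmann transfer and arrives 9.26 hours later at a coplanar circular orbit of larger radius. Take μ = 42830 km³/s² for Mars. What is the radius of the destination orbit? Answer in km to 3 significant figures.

r₂ = 29400 km

Transfer time t = 9.26 hours = 33336 s, and t = π√(a_t³/μ).
So a_t = (μ t²/π²)^(1/3) = (42830 × (33336)² / π²)^(1/3) = 16895 km.
Since a_t = (r₁ + r₂)/2, r₂ = 2a_t − r₁ = 2×16895 − 4400 = 29390 km.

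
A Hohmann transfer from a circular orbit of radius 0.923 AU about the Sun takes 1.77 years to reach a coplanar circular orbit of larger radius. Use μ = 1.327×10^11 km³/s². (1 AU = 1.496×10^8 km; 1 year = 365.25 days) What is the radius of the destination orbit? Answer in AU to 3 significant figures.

r₂ = 3.72 AU

In km: r₁ = 0.923 × 1.496×10^8 = 1.380808×10^8 km.
Transfer time t = 1.77 years × 365.25 × 86400 s = 5.5856952×10^7 s, and t = π√(a_t³/μ).
So a_t = (μ t²/π²)^(1/3) = (1.327×10^11 × (5.5856952×10^7)² / π²)^(1/3) = 3.4746×10^8 km.
Since a_t = (r₁ + r₂)/2, r₂ = 2a_t − r₁ = 2×3.4746×10^8 − 1.380808×10^8 = 5.568392×10^8 km.
In AU: r₂ = 5.568392×10^8 / 1.496×10^8 = 3.72 AU.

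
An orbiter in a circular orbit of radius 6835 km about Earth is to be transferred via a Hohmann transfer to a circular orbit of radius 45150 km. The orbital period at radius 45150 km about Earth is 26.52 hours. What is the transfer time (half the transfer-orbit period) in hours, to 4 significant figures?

From Kepler's third law T² = 4π²r³/μ at r = 45150 km, T = 26.52 hours = 26.52 × 3600 s = 95472 s: μ = 4π²r³/T² = 3.98640×10^5 km³/s².
Semi-major axis of the transfer orbit: a_t = (6835 + 45150)/2 = 25992.5 km.
By Kepler's third law the transfer-orbit period is T = 2π√(a_t³/μ), so t = T/2 = 20850 s.
Converting: 20850 s ÷ 3600 s/hour = 5.792 hours.

t = 5.792 hours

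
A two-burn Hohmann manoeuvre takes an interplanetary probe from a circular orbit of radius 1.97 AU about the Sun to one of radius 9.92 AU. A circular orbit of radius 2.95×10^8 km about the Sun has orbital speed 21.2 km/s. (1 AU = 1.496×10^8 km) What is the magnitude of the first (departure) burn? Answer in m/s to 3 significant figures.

From the circular-orbit relation v² = μ/r at r = 2.95×10^8 km: μ = v²r = (21.2)² × 2.95×10^8 = 1.32585×10^11 km³/s².
In km: r₁ = 1.97 × 1.496×10^8 = 2.94712×10^8 km; r₂ = 9.92 × 1.496×10^8 = 1.484032×10^9 km.
Transfer-ellipse semi-major axis a_t = (r₁ + r₂)/2 = (2.94712×10^8 + 1.484032×10^9)/2 = 8.89372×10^8 km.
Circular speed at r = 2.94712×10^8 km: v_c = √(μ/r) = 21.2104 km/s.
Transfer-orbit speed at the same r (vis-viva, a = a_t): v_t = √[μ(2/r − 1/a_t)] = 27.3986 km/s.
Δv₁ = |v_t − v_c| = |27.3986 − 21.2104| = 6.188 km/s.

Δv₁ = 6190 m/s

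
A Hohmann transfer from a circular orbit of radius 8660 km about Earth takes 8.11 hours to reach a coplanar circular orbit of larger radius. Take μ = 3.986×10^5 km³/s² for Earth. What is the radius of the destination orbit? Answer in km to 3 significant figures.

Transfer time t = 8.11 hours = 29196 s, and t = π√(a_t³/μ).
So a_t = (μ t²/π²)^(1/3) = (3.986×10^5 × (29196)² / π²)^(1/3) = 32531 km.
Since a_t = (r₁ + r₂)/2, r₂ = 2a_t − r₁ = 2×32531 − 8660 = 56402 km.

r₂ = 56400 km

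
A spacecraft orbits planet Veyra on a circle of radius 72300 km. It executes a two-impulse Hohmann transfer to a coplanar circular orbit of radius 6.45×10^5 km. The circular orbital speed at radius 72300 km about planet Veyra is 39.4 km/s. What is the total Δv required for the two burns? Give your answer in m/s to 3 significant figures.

From the circular-orbit relation v² = μ/r at r = 72300 km: μ = v²r = (39.4)² × 72300 = 1.12236×10^8 km³/s².
The Hohmann ellipse has a_t = (r₁ + r₂)/2 = 3.5865×10^5 km.
At r₁ the circular-orbit speed is v₁ = √(μ/r₁) = 39.40 km/s.
On the transfer ellipse at r₁, v² = μ(2/r − 1/a) gives v_p = √[μ(2/r₁ − 1/a_t)] = 52.84 km/s.
First burn Δv₁ = |v_p − v₁| = 13.44 km/s.
At r₂, v₂ = √(μ/r₂) = 13.1912 km/s.
Transfer-orbit speed at r₂: v_a = √[μ(2/r₂ − 1/a_t)] = 5.92269 km/s.
Second burn Δv₂ = |v₂ − v_a| = 7.269 km/s.
Total Δv = Δv₁ + Δv₂ = 20.71 km/s.

Δv = 20700 m/s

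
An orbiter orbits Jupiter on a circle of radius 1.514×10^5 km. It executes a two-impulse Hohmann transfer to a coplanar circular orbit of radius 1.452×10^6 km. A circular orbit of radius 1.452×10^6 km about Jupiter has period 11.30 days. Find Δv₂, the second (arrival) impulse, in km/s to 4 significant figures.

From Kepler's third law T² = 4π²r³/μ at r = 1.452×10^6 km, T = 11.30 days = 11.30 × 86400 s = 9.7632×10^5 s: μ = 4π²r³/T² = 1.26787×10^8 km³/s².
Transfer-ellipse semi-major axis a_t = (r₁ + r₂)/2 = (1.514×10^5 + 1.452×10^6)/2 = 8.017×10^5 km.
Circular speed at r = 1.452×10^6 km: v_c = √(μ/r) = 9.3445 km/s.
Vis-viva on the transfer ellipse at r = 1.452×10^6 km gives v_t = √[μ(2/r − 1/a_t)] = 4.0608 km/s.
Δv₂ = |v_t − v_c| = |4.0608 − 9.3445| = 5.284 km/s.

Δv₂ = 5.284 km/s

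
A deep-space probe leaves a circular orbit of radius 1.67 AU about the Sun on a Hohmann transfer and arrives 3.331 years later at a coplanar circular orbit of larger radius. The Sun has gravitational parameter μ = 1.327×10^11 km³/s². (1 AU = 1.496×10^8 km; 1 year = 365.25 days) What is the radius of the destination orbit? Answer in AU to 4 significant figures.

In km: r₁ = 1.67 × 1.496×10^8 = 2.49832×10^8 km.
Transfer time t = 3.331 years × 365.25 × 86400 s = 1.051183656×10^8 s, and t = π√(a_t³/μ).
So a_t = (μ t²/π²)^(1/3) = (1.327×10^11 × (1.051183656×10^8)² / π²)^(1/3) = 5.2963×10^8 km.
Since a_t = (r₁ + r₂)/2, r₂ = 2a_t − r₁ = 2×5.2963×10^8 − 2.49832×10^8 = 8.09428×10^8 km.
In AU: r₂ = 8.09428×10^8 / 1.496×10^8 = 5.411 AU.

r₂ = 5.411 AU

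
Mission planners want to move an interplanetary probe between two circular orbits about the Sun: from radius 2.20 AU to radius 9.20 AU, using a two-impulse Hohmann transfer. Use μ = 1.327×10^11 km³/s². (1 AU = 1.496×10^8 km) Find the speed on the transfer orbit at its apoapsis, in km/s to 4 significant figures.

In km: r₁ = 2.20 × 1.496×10^8 = 3.2912×10^8 km; r₂ = 9.20 × 1.496×10^8 = 1.37632×10^9 km.
Transfer-ellipse semi-major axis a_t = (r₁ + r₂)/2 = (3.2912×10^8 + 1.37632×10^9)/2 = 8.5272×10^8 km.
At apoapsis, r = 1.37632×10^9 km.
Vis-viva: v = √[μ(2/r − 1/a_t)] = √[1.327×10^11 × (2/1.37632×10^9 − 1/8.5272×10^8)] = 6.100 km/s.

v = 6.100 km/s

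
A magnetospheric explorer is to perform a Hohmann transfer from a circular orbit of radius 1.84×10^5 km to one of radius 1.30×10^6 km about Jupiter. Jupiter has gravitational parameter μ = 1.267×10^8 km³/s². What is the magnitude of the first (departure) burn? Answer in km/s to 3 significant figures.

Δv₁ = 8.49 km/s

Transfer-ellipse semi-major axis a_t = (r₁ + r₂)/2 = (1.840×10^5 + 1.300×10^6)/2 = 7.420×10^5 km.
Circular speed at r = 1.840×10^5 km: v_c = √(μ/r) = 26.241 km/s.
Transfer-orbit speed at the same r (vis-viva, a = a_t): v_t = √[μ(2/r − 1/a_t)] = 34.734 km/s.
Δv₁ = |v_t − v_c| = |34.734 − 26.241| = 8.493 km/s.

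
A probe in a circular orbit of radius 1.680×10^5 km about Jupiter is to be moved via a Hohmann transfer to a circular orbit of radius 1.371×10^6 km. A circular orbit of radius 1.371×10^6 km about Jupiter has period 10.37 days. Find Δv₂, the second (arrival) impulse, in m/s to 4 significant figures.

Δv₂ = 5122 m/s

From Kepler's third law T² = 4π²r³/μ at r = 1.371×10^6 km, T = 10.37 days = 10.37 × 86400 s = 8.95968×10^5 s: μ = 4π²r³/T² = 1.26732×10^8 km³/s².
The Hohmann ellipse has a_t = (r₁ + r₂)/2 = 7.695×10^5 km.
On the circular orbit at r = 1.371×10^6 km, v_c = √(μ/r) = 9.614 km/s.
Vis-viva on the transfer ellipse at r = 1.371×10^6 km gives v_t = √[μ(2/r − 1/a_t)] = 4.492 km/s.
Δv₂ = |v_t − v_c| = |4.492 − 9.614| = 5.122 km/s.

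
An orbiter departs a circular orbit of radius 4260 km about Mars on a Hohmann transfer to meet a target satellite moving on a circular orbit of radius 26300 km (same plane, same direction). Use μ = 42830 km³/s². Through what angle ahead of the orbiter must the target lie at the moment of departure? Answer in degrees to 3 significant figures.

φ = 100°

Semi-major axis of the transfer orbit: a_t = (4260 + 26300)/2 = 15280 km.
Transfer time t = π√(a_t³/μ) = 28672 s.
The target's mean motion on its circular orbit is ω₂ = √(μ/r₂³) = 4.8522×10^-5 rad/s.
Angle swept by the target during transfer: ω₂·t = 1.3912 rad = 79.71°.
Arrival is 180° from departure on the ellipse, so φ = 180° − 79.71° = 100°.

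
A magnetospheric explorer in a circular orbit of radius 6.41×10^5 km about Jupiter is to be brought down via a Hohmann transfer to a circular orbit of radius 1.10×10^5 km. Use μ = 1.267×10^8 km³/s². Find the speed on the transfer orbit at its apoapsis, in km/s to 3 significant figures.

The Hohmann ellipse has a_t = (r₁ + r₂)/2 = 3.755×10^5 km.
The apoapsis of the transfer ellipse is at r = 6.410×10^5 km.
From the vis-viva equation, v = √[μ(2/r − 1/a_t)] = 7.609 km/s.

v = 7.61 km/s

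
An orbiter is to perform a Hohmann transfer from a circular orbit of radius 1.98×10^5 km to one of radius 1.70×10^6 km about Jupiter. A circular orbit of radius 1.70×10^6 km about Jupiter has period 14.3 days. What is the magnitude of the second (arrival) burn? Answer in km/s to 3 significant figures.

Δv₂ = 4.70 km/s

From Kepler's third law T² = 4π²r³/μ at r = 1.70×10^6 km, T = 14.3 days = 14.3 × 86400 s = 1.23552×10^6 s: μ = 4π²r³/T² = 1.27059×10^8 km³/s².
The Hohmann ellipse has a_t = (r₁ + r₂)/2 = 9.490×10^5 km.
Circular speed at r = 1.700×10^6 km: v_c = √(μ/r) = 8.645 km/s.
Vis-viva on the transfer ellipse at r = 1.700×10^6 km gives v_t = √[μ(2/r − 1/a_t)] = 3.949 km/s.
Δv₂ = |v_t − v_c| = |3.949 − 8.645| = 4.696 km/s.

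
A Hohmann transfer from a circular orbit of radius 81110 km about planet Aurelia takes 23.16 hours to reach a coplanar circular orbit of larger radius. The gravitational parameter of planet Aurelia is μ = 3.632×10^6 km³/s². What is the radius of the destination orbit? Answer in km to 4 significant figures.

r₂ = 1.924×10^5 km

Transfer time t = 23.16 hours = 83376 s, and t = π√(a_t³/μ).
So a_t = (μ t²/π²)^(1/3) = (3.632×10^6 × (83376)² / π²)^(1/3) = 1.3677×10^5 km.
Since a_t = (r₁ + r₂)/2, r₂ = 2a_t − r₁ = 2×1.3677×10^5 − 81110 = 1.9243×10^5 km.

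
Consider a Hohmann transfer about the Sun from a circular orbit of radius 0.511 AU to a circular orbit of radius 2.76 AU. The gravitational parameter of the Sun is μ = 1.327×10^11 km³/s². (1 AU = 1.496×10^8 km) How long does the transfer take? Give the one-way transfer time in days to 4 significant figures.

In km: r₁ = 0.511 × 1.496×10^8 = 7.64456×10^7 km; r₂ = 2.76 × 1.496×10^8 = 4.12896×10^8 km.
The Hohmann ellipse has a_t = (r₁ + r₂)/2 = 2.446708×10^8 km.
Transfer time t = π√(a_t³/μ) = π√((2.446708×10^8)³ / 1.327×10^11) = 3.3006×10^7 s.
Converting: 3.3006×10^7 s ÷ 86400 s/day = 382.0 days.

t = 382.0 days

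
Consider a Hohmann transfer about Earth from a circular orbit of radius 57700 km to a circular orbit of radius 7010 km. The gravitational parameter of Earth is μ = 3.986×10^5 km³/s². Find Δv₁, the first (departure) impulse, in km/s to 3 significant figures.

Δv₁ = 1.40 km/s

The Hohmann ellipse has a_t = (r₁ + r₂)/2 = 32355 km.
On the circular orbit at r = 57700 km, v_c = √(μ/r) = 2.628 km/s.
Transfer-orbit speed at the same r (vis-viva, a = a_t): v_t = √[μ(2/r − 1/a_t)] = 1.223 km/s.
Δv₁ = |v_t − v_c| = |1.223 − 2.628| = 1.405 km/s.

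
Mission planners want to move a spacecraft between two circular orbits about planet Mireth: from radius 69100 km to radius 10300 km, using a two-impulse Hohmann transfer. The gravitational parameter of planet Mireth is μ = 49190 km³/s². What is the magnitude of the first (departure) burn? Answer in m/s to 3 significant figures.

The Hohmann ellipse has a_t = (r₁ + r₂)/2 = 39700 km.
On the circular orbit at r = 69100 km, v_c = √(μ/r) = 0.84372 km/s.
Transfer-orbit speed at the same r (vis-viva, a = a_t): v_t = √[μ(2/r − 1/a_t)] = 0.42976 km/s.
Δv₁ = |v_t − v_c| = |0.42976 − 0.84372| = 0.4140 km/s.

Δv₁ = 414 m/s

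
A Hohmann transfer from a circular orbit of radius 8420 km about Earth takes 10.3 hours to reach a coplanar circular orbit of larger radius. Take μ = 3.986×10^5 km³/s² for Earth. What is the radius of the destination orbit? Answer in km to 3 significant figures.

r₂ = 67900 km

Transfer time t = 10.3 hours = 37080 s, and t = π√(a_t³/μ).
So a_t = (μ t²/π²)^(1/3) = (3.986×10^5 × (37080)² / π²)^(1/3) = 38151 km.
Since a_t = (r₁ + r₂)/2, r₂ = 2a_t − r₁ = 2×38151 − 8420 = 67882 km.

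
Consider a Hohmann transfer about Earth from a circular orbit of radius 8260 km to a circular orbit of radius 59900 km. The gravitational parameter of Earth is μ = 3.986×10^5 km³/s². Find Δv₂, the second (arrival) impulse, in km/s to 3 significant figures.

Semi-major axis of the transfer orbit: a_t = (8260 + 59900)/2 = 34080 km.
On the circular orbit at r = 59900 km, v_c = √(μ/r) = 2.580 km/s.
Vis-viva on the transfer ellipse at r = 59900 km gives v_t = √[μ(2/r − 1/a_t)] = 1.270 km/s.
Δv₂ = |v_t − v_c| = |1.270 − 2.580| = 1.310 km/s.

Δv₂ = 1.31 km/s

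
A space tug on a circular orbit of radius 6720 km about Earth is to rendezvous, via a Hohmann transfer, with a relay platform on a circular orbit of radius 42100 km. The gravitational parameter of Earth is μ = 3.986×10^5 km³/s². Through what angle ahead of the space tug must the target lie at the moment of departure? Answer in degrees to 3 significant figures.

The Hohmann ellipse has a_t = (r₁ + r₂)/2 = 24410 km.
Transfer time t = π√(a_t³/μ) = 18980 s.
The target's mean motion on its circular orbit is ω₂ = √(μ/r₂³) = 7.309×10^-5 rad/s.
Angle swept by the target during transfer: ω₂·t = 1.387 rad = 79.47°.
Arrival is 180° from departure on the ellipse, so φ = 180° − 79.47° = 101°.

φ = 101°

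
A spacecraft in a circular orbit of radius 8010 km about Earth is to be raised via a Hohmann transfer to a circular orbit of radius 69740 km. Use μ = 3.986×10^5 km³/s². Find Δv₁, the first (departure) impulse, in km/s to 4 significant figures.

Δv₁ = 2.394 km/s

The Hohmann ellipse has a_t = (r₁ + r₂)/2 = 38875 km.
Circular speed at r = 8010 km: v_c = √(μ/r) = 7.054 km/s.
Vis-viva on the transfer ellipse at r = 8010 km gives v_t = √[μ(2/r − 1/a_t)] = 9.448 km/s.
Δv₁ = |v_t − v_c| = |9.448 − 7.054| = 2.394 km/s.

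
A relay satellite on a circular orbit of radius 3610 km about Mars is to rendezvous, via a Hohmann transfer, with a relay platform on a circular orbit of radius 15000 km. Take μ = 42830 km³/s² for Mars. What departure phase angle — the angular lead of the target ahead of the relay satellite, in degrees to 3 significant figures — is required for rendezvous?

φ = 92.1°

Transfer-ellipse semi-major axis a_t = (r₁ + r₂)/2 = (3610 + 15000)/2 = 9305 km.
The half-period of the transfer ellipse is t = π√(a_t³/μ) = 13625 s.
The target's mean motion on its circular orbit is ω₂ = √(μ/r₂³) = 1.1265×10^-4 rad/s.
Angle swept by the target during transfer: ω₂·t = 1.5349 rad = 87.94°.
Arrival is 180° from departure on the ellipse, so φ = 180° − 87.94° = 92.1°.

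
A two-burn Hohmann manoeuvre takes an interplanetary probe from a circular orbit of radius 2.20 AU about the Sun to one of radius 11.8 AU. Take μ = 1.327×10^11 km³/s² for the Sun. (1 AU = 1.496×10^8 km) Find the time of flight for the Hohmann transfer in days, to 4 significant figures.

In km: r₁ = 2.20 × 1.496×10^8 = 3.2912×10^8 km; r₂ = 11.8 × 1.496×10^8 = 1.76528×10^9 km.
Semi-major axis of the transfer orbit: a_t = (3.2912×10^8 + 1.76528×10^9)/2 = 1.0472×10^9 km.
By Kepler's third law the transfer-orbit period is T = 2π√(a_t³/μ), so t = T/2 = 2.923×10^8 s.
Converting: 2.923×10^8 s ÷ 86400 s/day = 3383 days.

t = 3383 days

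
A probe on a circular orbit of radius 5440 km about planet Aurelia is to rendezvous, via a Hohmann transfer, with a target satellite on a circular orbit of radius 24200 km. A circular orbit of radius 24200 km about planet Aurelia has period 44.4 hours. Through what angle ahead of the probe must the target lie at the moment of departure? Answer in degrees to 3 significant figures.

φ = 93.7°

From Kepler's third law T² = 4π²r³/μ at r = 24200 km, T = 44.4 hours = 44.4 × 3600 s = 1.5984×10^5 s: μ = 4π²r³/T² = 21899.5 km³/s².
Semi-major axis of the transfer orbit: a_t = (5440 + 24200)/2 = 14820 km.
Transfer time t = π√(a_t³/μ) = 38300 s.
Target angular speed ω₂ = √(μ/r₂³) = 3.931×10^-5 rad/s.
Angle swept by the target during transfer: ω₂·t = 1.5056 rad = 86.26°.
The probe traverses 180° on the transfer ellipse, so the target must lead by 180° − 86.26° = 93.7°.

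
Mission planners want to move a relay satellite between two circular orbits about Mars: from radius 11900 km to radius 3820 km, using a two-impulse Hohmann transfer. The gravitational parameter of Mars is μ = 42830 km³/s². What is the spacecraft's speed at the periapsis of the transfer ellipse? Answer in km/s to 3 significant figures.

Semi-major axis of the transfer orbit: a_t = (11900 + 3820)/2 = 7860 km.
The periapsis of the transfer ellipse is at r = 3820 km.
Applying v² = μ(2/r − 1/a_t): v = 4.120 km/s.

v = 4.12 km/s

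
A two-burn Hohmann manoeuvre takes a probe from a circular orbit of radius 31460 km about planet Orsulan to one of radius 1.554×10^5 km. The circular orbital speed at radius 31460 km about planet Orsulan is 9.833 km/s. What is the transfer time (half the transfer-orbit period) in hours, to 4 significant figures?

From the circular-orbit relation v² = μ/r at r = 31460 km: μ = v²r = (9.833)² × 31460 = 3.04180×10^6 km³/s².
Transfer-ellipse semi-major axis a_t = (r₁ + r₂)/2 = (31460 + 1.554×10^5)/2 = 93430 km.
Half the transfer-orbit period gives t = π√(a_t³/μ) = 51440 s.
Converting: 51440 s ÷ 3600 s/hour = 14.29 hours.

t = 14.29 hours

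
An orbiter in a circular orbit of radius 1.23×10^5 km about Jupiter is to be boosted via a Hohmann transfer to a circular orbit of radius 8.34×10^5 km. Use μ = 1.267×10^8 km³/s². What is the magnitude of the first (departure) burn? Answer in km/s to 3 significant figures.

Δv₁ = 10.3 km/s

The Hohmann ellipse has a_t = (r₁ + r₂)/2 = 4.785×10^5 km.
On the circular orbit at r = 1.230×10^5 km, v_c = √(μ/r) = 32.09 km/s.
Transfer-orbit speed at the same r (vis-viva, a = a_t): v_t = √[μ(2/r − 1/a_t)] = 42.37 km/s.
Δv₁ = |v_t − v_c| = |42.37 − 32.09| = 10.28 km/s.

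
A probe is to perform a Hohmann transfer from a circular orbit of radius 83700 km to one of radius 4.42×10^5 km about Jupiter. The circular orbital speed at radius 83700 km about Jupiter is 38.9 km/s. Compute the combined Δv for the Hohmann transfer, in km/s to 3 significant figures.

From the circular-orbit relation v² = μ/r at r = 83700 km: μ = v²r = (38.9)² × 83700 = 1.26656×10^8 km³/s².
Semi-major axis of the transfer orbit: a_t = (83700 + 4.420×10^5)/2 = 2.6285×10^5 km.
Circular speed at r₁: v₁ = √(μ/r₁) = √(1.26656×10^8/83700) = 38.900 km/s.
Transfer-orbit speed at r₁ (vis-viva): v_p = √[μ(2/r₁ − 1/a_t)] = 50.444 km/s.
First burn Δv₁ = |v_p − v₁| = 11.544 km/s.
Circular speed at r₂: v₂ = √(μ/r₂) = 16.9278 km/s.
Transfer-orbit speed at r₂: v_a = √[μ(2/r₂ − 1/a_t)] = 9.55234 km/s.
Second burn Δv₂ = |v₂ − v_a| = 7.3755 km/s.
Total Δv = Δv₁ + Δv₂ = 18.92 km/s.

Δv = 18.9 km/s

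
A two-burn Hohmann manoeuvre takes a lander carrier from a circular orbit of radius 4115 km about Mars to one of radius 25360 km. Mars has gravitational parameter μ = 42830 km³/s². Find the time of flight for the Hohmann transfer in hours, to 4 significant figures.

Transfer-ellipse semi-major axis a_t = (r₁ + r₂)/2 = (4115 + 25360)/2 = 14737.5 km.
By Kepler's third law the transfer-orbit period is T = 2π√(a_t³/μ), so t = T/2 = 27160 s.
Converting: 27160 s ÷ 3600 s/hour = 7.544 hours.

t = 7.544 hours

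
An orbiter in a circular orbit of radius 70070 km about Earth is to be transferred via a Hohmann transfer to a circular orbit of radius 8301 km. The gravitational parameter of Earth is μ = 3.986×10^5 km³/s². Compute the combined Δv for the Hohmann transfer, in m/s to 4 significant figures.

The Hohmann ellipse has a_t = (r₁ + r₂)/2 = 39185.5 km.
Circular speed at r₁: v₁ = √(μ/r₁) = √(3.986×10^5/70070) = 2.385 km/s.
On the transfer ellipse at r₁, v² = μ(2/r − 1/a) gives v_a = √[μ(2/r₁ − 1/a_t)] = 1.098 km/s.
First burn Δv₁ = |v_a − v₁| = 1.287 km/s.
Circular speed at r₂: v₂ = √(μ/r₂) = 6.9295 km/s.
Transfer-orbit speed at r₂: v_p = √[μ(2/r₂ − 1/a_t)] = 9.2663 km/s.
Second burn Δv₂ = |v₂ − v_p| = 2.337 km/s.
Total Δv = Δv₁ + Δv₂ = 3.624 km/s.

Δv = 3624 m/s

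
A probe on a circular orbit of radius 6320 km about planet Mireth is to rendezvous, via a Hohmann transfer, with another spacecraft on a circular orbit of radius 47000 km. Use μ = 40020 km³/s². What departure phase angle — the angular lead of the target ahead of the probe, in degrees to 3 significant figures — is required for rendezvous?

Semi-major axis of the transfer orbit: a_t = (6320 + 47000)/2 = 26660 km.
The half-period of the transfer ellipse is t = π√(a_t³/μ) = 68360 s.
Target angular speed ω₂ = √(μ/r₂³) = 1.9633×10^-5 rad/s.
Angle swept by the target during transfer: ω₂·t = 1.3421 rad = 76.90°.
Arrival is 180° from departure on the ellipse, so φ = 180° − 76.90° = 103°.

φ = 103°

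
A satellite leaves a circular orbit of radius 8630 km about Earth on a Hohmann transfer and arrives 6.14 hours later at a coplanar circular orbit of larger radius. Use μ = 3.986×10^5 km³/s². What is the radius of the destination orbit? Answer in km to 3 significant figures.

Transfer time t = 6.14 hours = 22104 s, and t = π√(a_t³/μ).
So a_t = (μ t²/π²)^(1/3) = (3.986×10^5 × (22104)² / π²)^(1/3) = 27023 km.
Since a_t = (r₁ + r₂)/2, r₂ = 2a_t − r₁ = 2×27023 − 8630 = 45416 km.

r₂ = 45400 km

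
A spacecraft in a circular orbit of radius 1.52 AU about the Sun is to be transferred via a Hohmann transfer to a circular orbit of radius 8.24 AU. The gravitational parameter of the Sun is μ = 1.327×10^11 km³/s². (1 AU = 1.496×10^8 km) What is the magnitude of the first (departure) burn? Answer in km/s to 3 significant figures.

Δv₁ = 7.23 km/s

In km: r₁ = 1.52 × 1.496×10^8 = 2.27392×10^8 km; r₂ = 8.24 × 1.496×10^8 = 1.232704×10^9 km.
The Hohmann ellipse has a_t = (r₁ + r₂)/2 = 7.30048×10^8 km.
On the circular orbit at r = 2.27392×10^8 km, v_c = √(μ/r) = 24.1573 km/s.
Vis-viva on the transfer ellipse at r = 2.27392×10^8 km gives v_t = √[μ(2/r − 1/a_t)] = 31.3907 km/s.
Δv₁ = |v_t − v_c| = |31.3907 − 24.1573| = 7.233 km/s.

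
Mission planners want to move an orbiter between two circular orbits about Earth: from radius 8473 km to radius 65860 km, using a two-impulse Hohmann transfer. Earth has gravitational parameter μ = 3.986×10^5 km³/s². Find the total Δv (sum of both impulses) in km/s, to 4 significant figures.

The Hohmann ellipse has a_t = (r₁ + r₂)/2 = 37166.5 km.
Circular speed at r₁: v₁ = √(μ/r₁) = √(3.986×10^5/8473) = 6.8588 km/s.
On the transfer ellipse at r₁, vis-viva equation gives v_p = √[μ(2/r₁ − 1/a_t)] = 9.1303 km/s.
First burn Δv₁ = |v_p − v₁| = 2.2715 km/s.
At r₂, v₂ = √(μ/r₂) = 2.4601 km/s.
Transfer-orbit speed at r₂: v_a = √[μ(2/r₂ − 1/a_t)] = 1.1746 km/s.
Second burn Δv₂ = |v₂ − v_a| = 1.2855 km/s.
Total Δv = Δv₁ + Δv₂ = 3.557 km/s.

Δv = 3.557 km/s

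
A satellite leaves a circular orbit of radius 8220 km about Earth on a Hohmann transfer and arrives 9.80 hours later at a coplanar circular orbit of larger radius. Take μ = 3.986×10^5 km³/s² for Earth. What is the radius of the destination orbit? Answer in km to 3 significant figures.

r₂ = 65600 km

Transfer time t = 9.80 hours = 35280 s, and t = π√(a_t³/μ).
So a_t = (μ t²/π²)^(1/3) = (3.986×10^5 × (35280)² / π²)^(1/3) = 36906 km.
Since a_t = (r₁ + r₂)/2, r₂ = 2a_t − r₁ = 2×36906 − 8220 = 65592 km.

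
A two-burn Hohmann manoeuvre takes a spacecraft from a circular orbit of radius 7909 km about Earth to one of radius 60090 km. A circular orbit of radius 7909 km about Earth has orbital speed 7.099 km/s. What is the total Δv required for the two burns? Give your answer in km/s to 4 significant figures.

From the circular-orbit relation v² = μ/r at r = 7909 km: μ = v²r = (7.099)² × 7909 = 3.98580×10^5 km³/s².
Semi-major axis of the transfer orbit: a_t = (7909 + 60090)/2 = 33999.5 km.
At r₁ the circular-orbit speed is v₁ = √(μ/r₁) = 7.099 km/s.
On the transfer ellipse at r₁, vis-viva gives v_p = √[μ(2/r₁ − 1/a_t)] = 9.438 km/s.
First burn Δv₁ = |v_p − v₁| = 2.339 km/s.
Circular speed at r₂: v₂ = √(μ/r₂) = 2.575 km/s.
Transfer-orbit speed at r₂: v_a = √[μ(2/r₂ − 1/a_t)] = 1.242 km/s.
Second burn Δv₂ = |v₂ − v_a| = 1.333 km/s.
Total Δv = Δv₁ + Δv₂ = 3.672 km/s.

Δv = 3.672 km/s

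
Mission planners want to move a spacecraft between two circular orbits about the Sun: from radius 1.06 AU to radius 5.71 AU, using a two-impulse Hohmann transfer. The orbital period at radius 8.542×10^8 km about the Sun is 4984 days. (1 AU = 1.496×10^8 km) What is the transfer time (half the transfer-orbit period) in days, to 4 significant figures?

From Kepler's third law T² = 4π²r³/μ at r = 8.542×10^8 km, T = 4984 days = 4984 × 86400 s = 4.306176×10^8 s: μ = 4π²r³/T² = 1.32695×10^11 km³/s².
In km: r₁ = 1.06 × 1.496×10^8 = 1.58576×10^8 km; r₂ = 5.71 × 1.496×10^8 = 8.54216×10^8 km.
The Hohmann ellipse has a_t = (r₁ + r₂)/2 = 5.06396×10^8 km.
Transfer time t = π√(a_t³/μ) = π√((5.06396×10^8)³ / 1.32695×10^11) = 9.8278×10^7 s.
Converting: 9.8278×10^7 s ÷ 86400 s/day = 1137 days.

t = 1137 days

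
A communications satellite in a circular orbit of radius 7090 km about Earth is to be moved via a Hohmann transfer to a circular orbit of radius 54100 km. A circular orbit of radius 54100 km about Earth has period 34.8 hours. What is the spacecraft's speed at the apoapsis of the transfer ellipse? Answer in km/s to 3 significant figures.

From Kepler's third law T² = 4π²r³/μ at r = 54100 km, T = 34.8 hours = 34.8 × 3600 s = 1.2528×10^5 s: μ = 4π²r³/T² = 3.98280×10^5 km³/s².
Semi-major axis of the transfer orbit: a_t = (7090 + 54100)/2 = 30595 km.
At apoapsis, r = 54100 km.
Vis-viva: v = √[μ(2/r − 1/a_t)] = √[3.98280×10^5 × (2/54100 − 1/30595)] = 1.306 km/s.

v = 1.31 km/s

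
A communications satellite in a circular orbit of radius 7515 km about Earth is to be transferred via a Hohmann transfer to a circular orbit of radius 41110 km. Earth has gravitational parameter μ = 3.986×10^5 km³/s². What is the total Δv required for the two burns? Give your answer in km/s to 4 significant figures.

Δv = 3.570 km/s

Transfer-ellipse semi-major axis a_t = (r₁ + r₂)/2 = (7515 + 41110)/2 = 24312.5 km.
At r₁ the circular-orbit speed is v₁ = √(μ/r₁) = 7.283 km/s.
On the transfer ellipse at r₁, vis-viva gives v_p = √[μ(2/r₁ − 1/a_t)] = 9.470 km/s.
First burn Δv₁ = |v_p − v₁| = 2.187 km/s.
Circular speed at r₂: v₂ = √(μ/r₂) = 3.114 km/s.
Transfer-orbit speed at r₂: v_a = √[μ(2/r₂ − 1/a_t)] = 1.731 km/s.
Second burn Δv₂ = |v₂ − v_a| = 1.383 km/s.
Δv = Δv₁ + Δv₂ = 2.187 + 1.383 = 3.570 km/s.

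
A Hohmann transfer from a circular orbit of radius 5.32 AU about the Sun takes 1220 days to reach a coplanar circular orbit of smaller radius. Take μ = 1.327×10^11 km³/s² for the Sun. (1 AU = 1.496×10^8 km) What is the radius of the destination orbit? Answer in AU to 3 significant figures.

r₂ = 1.77 AU

In km: r₁ = 5.32 × 1.496×10^8 = 7.95872×10^8 km.
Transfer time t = 1220 days = 1.05408×10^8 s, and t = π√(a_t³/μ).
So a_t = (μ t²/π²)^(1/3) = (1.327×10^11 × (1.05408×10^8)² / π²)^(1/3) = 5.3061×10^8 km.
Since a_t = (r₁ + r₂)/2, r₂ = 2a_t − r₁ = 2×5.3061×10^8 − 7.95872×10^8 = 2.65348×10^8 km.
In AU: r₂ = 2.65348×10^8 / 1.496×10^8 = 1.77 AU.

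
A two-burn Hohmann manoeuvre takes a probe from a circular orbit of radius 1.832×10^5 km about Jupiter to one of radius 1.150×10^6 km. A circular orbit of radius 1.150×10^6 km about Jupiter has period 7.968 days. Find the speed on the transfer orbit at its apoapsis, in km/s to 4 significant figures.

v = 5.502 km/s

From Kepler's third law T² = 4π²r³/μ at r = 1.150×10^6 km, T = 7.968 days = 7.968 × 86400 s = 6.884352×10^5 s: μ = 4π²r³/T² = 1.26686×10^8 km³/s².
Semi-major axis of the transfer orbit: a_t = (1.832×10^5 + 1.150×10^6)/2 = 6.666×10^5 km.
The apoapsis of the transfer ellipse is at r = 1.150×10^6 km.
Vis-viva: v = √[μ(2/r − 1/a_t)] = √[1.26686×10^8 × (2/1.150×10^6 − 1/6.666×10^5)] = 5.502 km/s.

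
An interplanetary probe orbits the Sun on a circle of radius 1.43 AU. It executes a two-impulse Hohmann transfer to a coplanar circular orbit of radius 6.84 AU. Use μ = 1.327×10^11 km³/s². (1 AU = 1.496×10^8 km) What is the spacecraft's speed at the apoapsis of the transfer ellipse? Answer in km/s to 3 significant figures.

v = 6.70 km/s

In km: r₁ = 1.43 × 1.496×10^8 = 2.13928×10^8 km; r₂ = 6.84 × 1.496×10^8 = 1.023264×10^9 km.
Semi-major axis of the transfer orbit: a_t = (2.13928×10^8 + 1.023264×10^9)/2 = 6.18596×10^8 km.
At apoapsis, r = 1.023264×10^9 km.
From the vis-viva equation, v = √[μ(2/r − 1/a_t)] = 6.697 km/s.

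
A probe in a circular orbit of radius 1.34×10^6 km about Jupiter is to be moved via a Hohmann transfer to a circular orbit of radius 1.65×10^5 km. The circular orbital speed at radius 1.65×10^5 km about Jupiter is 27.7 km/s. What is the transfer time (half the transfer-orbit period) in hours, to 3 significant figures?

t = 50.6 hours

From the circular-orbit relation v² = μ/r at r = 1.65×10^5 km: μ = v²r = (27.7)² × 1.65×10^5 = 1.26603×10^8 km³/s².
The Hohmann ellipse has a_t = (r₁ + r₂)/2 = 7.525×10^5 km.
Half the transfer-orbit period gives t = π√(a_t³/μ) = 1.823×10^5 s.
Converting: 1.823×10^5 s ÷ 3600 s/hour = 50.6 hours.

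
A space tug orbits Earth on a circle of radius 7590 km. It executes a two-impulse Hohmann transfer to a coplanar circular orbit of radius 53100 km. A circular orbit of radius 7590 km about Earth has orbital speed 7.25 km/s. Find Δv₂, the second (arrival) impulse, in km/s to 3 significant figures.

Δv₂ = 1.37 km/s

From the circular-orbit relation v² = μ/r at r = 7590 km: μ = v²r = (7.25)² × 7590 = 3.98949×10^5 km³/s².
Transfer-ellipse semi-major axis a_t = (r₁ + r₂)/2 = (7590 + 53100)/2 = 30345 km.
On the circular orbit at r = 53100 km, v_c = √(μ/r) = 2.741 km/s.
Vis-viva on the transfer ellipse at r = 53100 km gives v_t = √[μ(2/r − 1/a_t)] = 1.371 km/s.
Δv₂ = |v_t − v_c| = |1.371 − 2.741| = 1.370 km/s.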